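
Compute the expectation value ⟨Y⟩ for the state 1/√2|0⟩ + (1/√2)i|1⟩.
1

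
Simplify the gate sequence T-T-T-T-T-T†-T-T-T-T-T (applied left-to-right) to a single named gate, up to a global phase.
T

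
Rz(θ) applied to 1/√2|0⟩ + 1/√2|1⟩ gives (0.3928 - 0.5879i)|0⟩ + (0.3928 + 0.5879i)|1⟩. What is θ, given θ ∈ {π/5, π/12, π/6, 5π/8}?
5π/8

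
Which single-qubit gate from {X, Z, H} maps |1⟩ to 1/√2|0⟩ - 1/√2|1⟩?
H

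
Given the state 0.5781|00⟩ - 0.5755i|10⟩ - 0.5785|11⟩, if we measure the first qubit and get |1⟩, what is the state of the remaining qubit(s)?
-0.7053i|0⟩ - 0.7089|1⟩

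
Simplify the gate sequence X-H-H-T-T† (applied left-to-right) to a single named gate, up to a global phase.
X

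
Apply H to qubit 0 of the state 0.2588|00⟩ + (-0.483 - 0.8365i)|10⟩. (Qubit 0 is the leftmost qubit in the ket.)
(-0.1585 - 0.5915i)|00⟩ + (0.5245 + 0.5915i)|10⟩

H on qubit 0 mixes each pair of kets that differ only in qubit 0: amplitudes (a, b) of (|…0…⟩, |…1…⟩) become ((a + b)/√2, (a − b)/√2). Kets absent from the input have amplitude 0.
(|00⟩, |10⟩): (a, b) = (0.2588, (-0.483 - 0.8365i)) → ((-0.1585 - 0.5915i), (0.5245 + 0.5915i))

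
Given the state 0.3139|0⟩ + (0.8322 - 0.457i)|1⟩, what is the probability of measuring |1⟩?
0.9014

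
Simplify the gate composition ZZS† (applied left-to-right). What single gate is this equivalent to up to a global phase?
S†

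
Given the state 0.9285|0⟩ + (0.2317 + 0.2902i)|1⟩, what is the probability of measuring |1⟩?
0.1379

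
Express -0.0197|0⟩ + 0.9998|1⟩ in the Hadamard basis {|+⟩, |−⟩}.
0.693|+⟩ - 0.7209|−⟩

With |ψ⟩ = α|0⟩ + β|1⟩, the Hadamard-basis coefficients are ⟨+|ψ⟩ = (α + β)/√2 and ⟨−|ψ⟩ = (α − β)/√2.
Here α = -0.0197, β = 0.9998: (α + β)/√2 = 0.693, (α − β)/√2 = -0.7209.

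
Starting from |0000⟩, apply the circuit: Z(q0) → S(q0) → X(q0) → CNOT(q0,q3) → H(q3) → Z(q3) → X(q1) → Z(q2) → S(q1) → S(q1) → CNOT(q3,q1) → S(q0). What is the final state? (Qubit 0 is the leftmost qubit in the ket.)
-(1/√2)i|1001⟩ - (1/√2)i|1100⟩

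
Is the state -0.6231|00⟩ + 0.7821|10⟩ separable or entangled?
Separable

Writing the state as a|00⟩ + b|01⟩ + c|10⟩ + d|11⟩, it is a product state iff ad − bc = 0.
Here (a, b, c, d) = (-0.6231, 0, 0.7821, 0): ad − bc = (-0.6231)(0) − (0)(0.7821) = 0, so the state is separable.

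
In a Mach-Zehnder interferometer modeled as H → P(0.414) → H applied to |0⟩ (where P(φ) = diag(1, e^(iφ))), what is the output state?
(0.9578 + 0.2011i)|0⟩ + (0.04224 - 0.2011i)|1⟩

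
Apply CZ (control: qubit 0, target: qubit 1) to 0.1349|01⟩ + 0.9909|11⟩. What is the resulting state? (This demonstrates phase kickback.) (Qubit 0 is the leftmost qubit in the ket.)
0.1349|01⟩ - 0.9909|11⟩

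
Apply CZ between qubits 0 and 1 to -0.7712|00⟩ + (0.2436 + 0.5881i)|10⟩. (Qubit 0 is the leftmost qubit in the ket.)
-0.7712|00⟩ + (0.2436 + 0.5881i)|10⟩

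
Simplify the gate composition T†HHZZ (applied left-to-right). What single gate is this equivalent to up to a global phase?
T†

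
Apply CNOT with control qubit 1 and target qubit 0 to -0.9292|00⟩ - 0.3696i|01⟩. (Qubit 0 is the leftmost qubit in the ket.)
-0.9292|00⟩ - 0.3696i|11⟩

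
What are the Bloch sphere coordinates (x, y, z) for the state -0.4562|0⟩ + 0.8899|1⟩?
(-0.8119, 0, -0.5838)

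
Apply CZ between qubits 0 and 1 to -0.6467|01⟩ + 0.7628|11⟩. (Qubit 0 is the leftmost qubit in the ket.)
-0.6467|01⟩ - 0.7628|11⟩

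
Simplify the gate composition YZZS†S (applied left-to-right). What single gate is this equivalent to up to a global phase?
Y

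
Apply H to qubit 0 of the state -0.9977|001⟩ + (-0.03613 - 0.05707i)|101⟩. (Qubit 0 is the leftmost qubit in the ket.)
(-0.731 - 0.04035i)|001⟩ + (-0.6799 + 0.04035i)|101⟩

H on qubit 0 mixes each pair of kets that differ only in qubit 0: amplitudes (a, b) of (|…0…⟩, |…1…⟩) become ((a + b)/√2, (a − b)/√2). Kets absent from the input have amplitude 0.
(|001⟩, |101⟩): (a, b) = (-0.9977, (-0.03613 - 0.05707i)) → ((-0.731 - 0.04035i), (-0.6799 + 0.04035i))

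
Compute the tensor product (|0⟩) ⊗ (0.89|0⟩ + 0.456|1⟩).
0.89|00⟩ + 0.456|01⟩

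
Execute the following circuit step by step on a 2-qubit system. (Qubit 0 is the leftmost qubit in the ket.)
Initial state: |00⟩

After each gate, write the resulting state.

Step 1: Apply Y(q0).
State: i|10⟩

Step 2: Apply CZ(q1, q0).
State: i|10⟩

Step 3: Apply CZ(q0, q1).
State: i|10⟩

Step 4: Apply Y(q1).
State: -|11⟩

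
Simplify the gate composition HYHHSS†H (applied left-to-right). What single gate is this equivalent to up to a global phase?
Y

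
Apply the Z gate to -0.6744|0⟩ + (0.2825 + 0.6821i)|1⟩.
-0.6744|0⟩ + (-0.2825 - 0.6821i)|1⟩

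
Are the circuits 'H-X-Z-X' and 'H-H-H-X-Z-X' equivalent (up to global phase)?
Yes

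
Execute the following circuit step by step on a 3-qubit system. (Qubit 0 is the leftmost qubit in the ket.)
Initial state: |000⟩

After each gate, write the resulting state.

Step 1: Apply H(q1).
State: 1/√2|000⟩ + 1/√2|010⟩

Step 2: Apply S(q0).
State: 1/√2|000⟩ + 1/√2|010⟩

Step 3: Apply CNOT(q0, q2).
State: 1/√2|000⟩ + 1/√2|010⟩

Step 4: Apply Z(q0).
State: 1/√2|000⟩ + 1/√2|010⟩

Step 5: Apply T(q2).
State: 1/√2|000⟩ + 1/√2|010⟩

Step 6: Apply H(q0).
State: 1/2|000⟩ + 1/2|010⟩ + 1/2|100⟩ + 1/2|110⟩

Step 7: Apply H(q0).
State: 1/√2|000⟩ + 1/√2|010⟩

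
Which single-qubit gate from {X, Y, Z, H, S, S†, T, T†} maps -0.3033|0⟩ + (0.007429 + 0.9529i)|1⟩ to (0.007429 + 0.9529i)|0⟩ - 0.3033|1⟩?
X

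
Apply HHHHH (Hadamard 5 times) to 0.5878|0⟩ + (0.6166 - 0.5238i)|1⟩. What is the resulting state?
(0.8516 - 0.3704i)|0⟩ + (-0.02036 + 0.3704i)|1⟩

H² = I, so H^5 = H: a single Hadamard. With (a, b) = (0.5878, (0.6166 - 0.5238i)), H gives ((a + b)/√2, (a − b)/√2) = ((0.8516 - 0.3704i), (-0.02036 + 0.3704i)).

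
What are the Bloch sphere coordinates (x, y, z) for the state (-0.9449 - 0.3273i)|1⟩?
(0, 0, -1)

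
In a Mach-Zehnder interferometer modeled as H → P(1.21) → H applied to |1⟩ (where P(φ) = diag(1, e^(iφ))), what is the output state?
(0.3235 - 0.4678i)|0⟩ + (0.6765 + 0.4678i)|1⟩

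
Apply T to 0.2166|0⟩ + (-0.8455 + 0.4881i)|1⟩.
0.2166|0⟩ + (-0.943 - 0.2527i)|1⟩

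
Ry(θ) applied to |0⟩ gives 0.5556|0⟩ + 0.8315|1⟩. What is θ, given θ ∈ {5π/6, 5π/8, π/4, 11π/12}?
5π/8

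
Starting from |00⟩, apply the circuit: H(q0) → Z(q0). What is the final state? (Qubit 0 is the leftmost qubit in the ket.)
1/√2|00⟩ - 1/√2|10⟩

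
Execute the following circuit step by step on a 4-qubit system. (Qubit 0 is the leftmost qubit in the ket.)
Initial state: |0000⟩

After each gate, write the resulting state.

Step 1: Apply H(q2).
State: 1/√2|0000⟩ + 1/√2|0010⟩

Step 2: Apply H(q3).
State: 1/2|0000⟩ + 1/2|0001⟩ + 1/2|0010⟩ + 1/2|0011⟩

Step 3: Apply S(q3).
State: 1/2|0000⟩ + (1/2)i|0001⟩ + 1/2|0010⟩ + (1/2)i|0011⟩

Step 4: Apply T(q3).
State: 1/2|0000⟩ + (-1/√8 + (1/√8)i)|0001⟩ + 1/2|0010⟩ + (-1/√8 + (1/√8)i)|0011⟩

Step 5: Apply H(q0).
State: 1/√8|0000⟩ + (-0.25 + 0.25i)|0001⟩ + 1/√8|0010⟩ + (-0.25 + 0.25i)|0011⟩ + 1/√8|1000⟩ + (-0.25 + 0.25i)|1001⟩ + 1/√8|1010⟩ + (-0.25 + 0.25i)|1011⟩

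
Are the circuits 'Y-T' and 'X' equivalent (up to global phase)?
No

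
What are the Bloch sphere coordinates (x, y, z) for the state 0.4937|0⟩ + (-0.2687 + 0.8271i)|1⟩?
(-0.2653, 0.8167, -0.5126)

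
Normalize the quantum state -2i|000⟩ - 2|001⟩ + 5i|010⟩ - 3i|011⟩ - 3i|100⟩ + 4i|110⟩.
-0.2443i|000⟩ - 0.2443|001⟩ + 0.6108i|010⟩ - 0.3665i|011⟩ - 0.3665i|100⟩ + 0.4887i|110⟩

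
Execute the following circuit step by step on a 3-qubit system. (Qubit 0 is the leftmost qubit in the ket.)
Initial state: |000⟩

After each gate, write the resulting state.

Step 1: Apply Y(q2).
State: i|001⟩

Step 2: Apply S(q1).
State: i|001⟩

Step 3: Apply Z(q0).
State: i|001⟩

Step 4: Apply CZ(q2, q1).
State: i|001⟩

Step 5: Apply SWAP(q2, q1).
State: i|010⟩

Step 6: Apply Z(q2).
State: i|010⟩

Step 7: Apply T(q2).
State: i|010⟩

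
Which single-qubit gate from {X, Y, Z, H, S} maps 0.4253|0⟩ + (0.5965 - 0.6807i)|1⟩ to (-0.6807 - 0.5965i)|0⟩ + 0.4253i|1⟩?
Y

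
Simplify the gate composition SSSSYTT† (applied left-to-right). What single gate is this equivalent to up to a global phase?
Y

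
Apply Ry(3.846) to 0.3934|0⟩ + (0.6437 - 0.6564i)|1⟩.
(-0.7399 + 0.6161i)|0⟩ + (0.1472 + 0.2264i)|1⟩

Ry(3.846) = [[cos(θ/2), −sin(θ/2)], [sin(θ/2), cos(θ/2)]]; θ = 3.846, cos(θ/2) ≈ -0.344967, sin(θ/2) ≈ 0.938615.
With a = amp(|0⟩) = 0.3934 and b = amp(|1⟩) = (0.6437 - 0.6564i):
new amp(|0⟩) = (-0.344967)·a + (-0.938615)·b = (-0.7399 + 0.6161i)
new amp(|1⟩) = (0.938615)·a + (-0.344967)·b = (0.1472 + 0.2264i)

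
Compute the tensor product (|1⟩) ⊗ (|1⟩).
|11⟩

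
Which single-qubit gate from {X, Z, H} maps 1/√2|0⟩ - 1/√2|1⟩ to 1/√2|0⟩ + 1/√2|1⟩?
Z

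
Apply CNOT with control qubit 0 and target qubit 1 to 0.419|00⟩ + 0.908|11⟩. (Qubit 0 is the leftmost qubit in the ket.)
0.419|00⟩ + 0.908|10⟩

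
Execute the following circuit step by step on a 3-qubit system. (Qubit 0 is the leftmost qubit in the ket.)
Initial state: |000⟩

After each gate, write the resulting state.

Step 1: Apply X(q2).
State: |001⟩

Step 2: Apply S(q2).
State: i|001⟩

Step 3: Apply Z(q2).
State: -i|001⟩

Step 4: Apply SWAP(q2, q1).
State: -i|010⟩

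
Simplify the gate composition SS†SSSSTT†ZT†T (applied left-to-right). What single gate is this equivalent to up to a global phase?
Z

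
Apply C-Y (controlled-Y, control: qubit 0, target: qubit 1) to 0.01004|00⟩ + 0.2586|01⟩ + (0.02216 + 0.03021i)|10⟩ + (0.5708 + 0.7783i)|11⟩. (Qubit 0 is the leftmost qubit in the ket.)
0.01004|00⟩ + 0.2586|01⟩ + (0.7783 - 0.5708i)|10⟩ + (-0.03021 + 0.02216i)|11⟩

C-Y leaves the control-|0⟩ kets |00⟩, |01⟩ unchanged and applies Y to qubit 1 on the control-|1⟩ pair (|10⟩, |11⟩).
Y = [[0, -i], [i, 0]].
With a = amp(|10⟩) = (0.02216 + 0.03021i) and b = amp(|11⟩) = (0.5708 + 0.7783i):
new amp(|10⟩) = (-i)·b = (0.7783 - 0.5708i)
new amp(|11⟩) = (i)·a = (-0.03021 + 0.02216i)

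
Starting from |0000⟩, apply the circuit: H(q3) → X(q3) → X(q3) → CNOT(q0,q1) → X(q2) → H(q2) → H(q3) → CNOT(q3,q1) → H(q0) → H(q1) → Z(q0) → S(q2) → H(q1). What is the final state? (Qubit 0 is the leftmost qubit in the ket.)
1/2|0000⟩ - (1/2)i|0010⟩ - 1/2|1000⟩ + (1/2)i|1010⟩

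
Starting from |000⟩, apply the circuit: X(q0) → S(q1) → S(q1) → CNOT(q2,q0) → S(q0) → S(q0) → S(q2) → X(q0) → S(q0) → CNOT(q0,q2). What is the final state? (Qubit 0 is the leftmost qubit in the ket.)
-|000⟩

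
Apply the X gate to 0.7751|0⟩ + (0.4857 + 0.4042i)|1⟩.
(0.4857 + 0.4042i)|0⟩ + 0.7751|1⟩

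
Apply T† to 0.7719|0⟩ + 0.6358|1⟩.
0.7719|0⟩ + (0.4496 - 0.4496i)|1⟩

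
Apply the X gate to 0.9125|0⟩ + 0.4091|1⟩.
0.4091|0⟩ + 0.9125|1⟩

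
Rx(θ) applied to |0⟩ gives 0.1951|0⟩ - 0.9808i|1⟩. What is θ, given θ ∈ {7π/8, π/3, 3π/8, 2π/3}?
7π/8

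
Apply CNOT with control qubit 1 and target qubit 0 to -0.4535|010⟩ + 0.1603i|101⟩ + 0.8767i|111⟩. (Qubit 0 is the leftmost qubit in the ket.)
0.8767i|011⟩ + 0.1603i|101⟩ - 0.4535|110⟩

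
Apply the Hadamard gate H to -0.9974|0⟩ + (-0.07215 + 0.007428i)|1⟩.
(-0.7563 + 0.005252i)|0⟩ + (-0.6543 - 0.005252i)|1⟩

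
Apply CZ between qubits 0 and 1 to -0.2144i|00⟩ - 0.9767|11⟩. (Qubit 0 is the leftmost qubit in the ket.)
-0.2144i|00⟩ + 0.9767|11⟩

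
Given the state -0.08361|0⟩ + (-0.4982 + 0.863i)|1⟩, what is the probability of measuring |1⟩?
0.993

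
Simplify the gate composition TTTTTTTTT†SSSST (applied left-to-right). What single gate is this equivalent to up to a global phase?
I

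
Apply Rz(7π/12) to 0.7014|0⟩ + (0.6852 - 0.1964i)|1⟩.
(0.427 - 0.5565i)|0⟩ + (0.5729 + 0.424i)|1⟩

Rz(7π/12) = [[e^(−iθ/2), 0], [0, e^(iθ/2)]] with e^(±iθ/2) = cos(θ/2) ± i·sin(θ/2); θ = 7π/12, cos(θ/2) ≈ 0.608761, sin(θ/2) ≈ 0.793353.
With a = amp(|0⟩) = 0.7014 and b = amp(|1⟩) = (0.6852 - 0.1964i):
new amp(|0⟩) = (0.608761 - 0.793353i)·a = (0.427 - 0.5565i)
new amp(|1⟩) = (0.608761 + 0.793353i)·b = (0.5729 + 0.424i)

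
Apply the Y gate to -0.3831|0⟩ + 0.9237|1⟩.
-0.9237i|0⟩ - 0.3831i|1⟩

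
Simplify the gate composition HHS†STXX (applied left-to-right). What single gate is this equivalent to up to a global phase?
T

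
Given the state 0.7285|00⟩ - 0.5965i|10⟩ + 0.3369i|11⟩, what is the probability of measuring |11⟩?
0.1135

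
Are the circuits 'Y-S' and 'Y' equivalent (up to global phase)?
No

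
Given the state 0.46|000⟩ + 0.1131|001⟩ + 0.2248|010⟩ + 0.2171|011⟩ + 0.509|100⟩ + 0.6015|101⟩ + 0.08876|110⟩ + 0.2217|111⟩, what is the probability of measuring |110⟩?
0.007878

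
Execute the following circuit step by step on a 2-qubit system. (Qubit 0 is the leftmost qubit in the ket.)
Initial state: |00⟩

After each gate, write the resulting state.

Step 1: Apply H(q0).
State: 1/√2|00⟩ + 1/√2|10⟩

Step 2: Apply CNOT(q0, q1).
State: 1/√2|00⟩ + 1/√2|11⟩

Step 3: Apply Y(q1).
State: (1/√2)i|01⟩ - (1/√2)i|10⟩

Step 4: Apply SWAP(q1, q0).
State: -(1/√2)i|01⟩ + (1/√2)i|10⟩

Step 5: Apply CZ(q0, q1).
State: -(1/√2)i|01⟩ + (1/√2)i|10⟩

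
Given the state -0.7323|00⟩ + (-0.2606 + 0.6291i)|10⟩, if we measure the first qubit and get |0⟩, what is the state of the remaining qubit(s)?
-|0⟩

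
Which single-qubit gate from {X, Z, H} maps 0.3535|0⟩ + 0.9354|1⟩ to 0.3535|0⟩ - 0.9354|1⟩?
Z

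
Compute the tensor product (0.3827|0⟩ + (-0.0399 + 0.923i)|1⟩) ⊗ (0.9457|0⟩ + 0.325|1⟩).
0.3619|00⟩ + 0.1244|01⟩ + (-0.03773 + 0.8729i)|10⟩ + (-0.01297 + 0.3i)|11⟩

amp(|b₁b₂…⟩) = product of the factor amplitudes for bits b₁, b₂, …; only kets whose every factor amplitude is nonzero survive.
|00⟩: (0.3827)(0.9457) = 0.3619
|01⟩: (0.3827)(0.325) = 0.1244
|10⟩: (-0.0399 + 0.923i)(0.9457) = (-0.03773 + 0.8729i)
|11⟩: (-0.0399 + 0.923i)(0.325) = (-0.01297 + 0.3i)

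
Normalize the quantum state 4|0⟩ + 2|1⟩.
0.8944|0⟩ + 1/√5|1⟩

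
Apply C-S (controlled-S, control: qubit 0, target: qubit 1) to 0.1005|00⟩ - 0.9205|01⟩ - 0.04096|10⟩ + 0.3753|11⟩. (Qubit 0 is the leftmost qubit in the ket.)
0.1005|00⟩ - 0.9205|01⟩ - 0.04096|10⟩ + 0.3753i|11⟩

C-S leaves the control-|0⟩ kets |00⟩, |01⟩ unchanged and applies S to qubit 1 on the control-|1⟩ pair (|10⟩, |11⟩).
S = [[1, 0], [0, i]].
With a = amp(|10⟩) = -0.04096 and b = amp(|11⟩) = 0.3753:
new amp(|10⟩) = (1)·a = -0.04096
new amp(|11⟩) = (i)·b = 0.3753i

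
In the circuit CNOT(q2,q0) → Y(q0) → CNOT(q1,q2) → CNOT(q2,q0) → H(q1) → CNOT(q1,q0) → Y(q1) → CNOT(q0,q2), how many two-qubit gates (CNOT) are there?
5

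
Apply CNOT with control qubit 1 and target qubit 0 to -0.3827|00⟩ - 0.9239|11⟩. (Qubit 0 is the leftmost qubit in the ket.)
-0.3827|00⟩ - 0.9239|01⟩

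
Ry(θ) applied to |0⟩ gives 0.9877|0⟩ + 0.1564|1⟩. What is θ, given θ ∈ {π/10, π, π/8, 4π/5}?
π/10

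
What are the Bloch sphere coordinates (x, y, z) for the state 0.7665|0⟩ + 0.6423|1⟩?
(0.9846, 0, 0.175)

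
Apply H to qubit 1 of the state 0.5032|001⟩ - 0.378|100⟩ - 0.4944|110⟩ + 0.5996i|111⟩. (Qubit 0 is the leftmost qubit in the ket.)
0.3558|001⟩ + 0.3558|011⟩ - 0.6169|100⟩ + 0.424i|101⟩ + 0.08231|110⟩ - 0.424i|111⟩

H on qubit 1 mixes each pair of kets that differ only in qubit 1: amplitudes (a, b) of (|…0…⟩, |…1…⟩) become ((a + b)/√2, (a − b)/√2). Kets absent from the input have amplitude 0.
(|001⟩, |011⟩): (a, b) = (0.5032, 0) → (0.3558, 0.3558)
(|100⟩, |110⟩): (a, b) = (-0.378, -0.4944) → (-0.6169, 0.08231)
(|101⟩, |111⟩): (a, b) = (0, 0.5996i) → (0.424i, -0.424i)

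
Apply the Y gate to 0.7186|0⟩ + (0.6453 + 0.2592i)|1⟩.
(0.2592 - 0.6453i)|0⟩ + 0.7186i|1⟩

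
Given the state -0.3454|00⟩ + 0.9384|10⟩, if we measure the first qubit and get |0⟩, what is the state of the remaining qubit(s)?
-|0⟩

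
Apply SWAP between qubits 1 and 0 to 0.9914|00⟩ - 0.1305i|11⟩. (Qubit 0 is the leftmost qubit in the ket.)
0.9914|00⟩ - 0.1305i|11⟩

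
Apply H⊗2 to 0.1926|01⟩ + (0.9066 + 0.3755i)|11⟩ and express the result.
(0.5496 + 0.1878i)|00⟩ + (-0.5496 - 0.1878i)|01⟩ + (-0.357 - 0.1878i)|10⟩ + (0.357 + 0.1878i)|11⟩

H⊗2 gives amp(|y⟩) = (1/2) Σ_x (−1)^(x·y) amp(|x⟩), where x·y is the number of positions in which both x and y have a 1.
|00⟩: (0.1926 + (0.9066 + 0.3755i))/2 = (0.5496 + 0.1878i)
|01⟩: (-0.1926 - (0.9066 + 0.3755i))/2 = (-0.5496 - 0.1878i)
|10⟩: (0.1926 - (0.9066 + 0.3755i))/2 = (-0.357 - 0.1878i)
|11⟩: (-0.1926 + (0.9066 + 0.3755i))/2 = (0.357 + 0.1878i)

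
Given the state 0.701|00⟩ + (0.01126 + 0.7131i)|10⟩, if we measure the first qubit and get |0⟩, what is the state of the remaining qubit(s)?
|0⟩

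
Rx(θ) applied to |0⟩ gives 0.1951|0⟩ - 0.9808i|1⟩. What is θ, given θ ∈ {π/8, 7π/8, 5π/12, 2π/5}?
7π/8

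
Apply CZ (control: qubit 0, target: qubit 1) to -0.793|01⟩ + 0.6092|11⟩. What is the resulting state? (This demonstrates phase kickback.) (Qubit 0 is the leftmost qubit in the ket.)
-0.793|01⟩ - 0.6092|11⟩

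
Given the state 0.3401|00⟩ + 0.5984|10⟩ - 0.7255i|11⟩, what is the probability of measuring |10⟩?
0.3581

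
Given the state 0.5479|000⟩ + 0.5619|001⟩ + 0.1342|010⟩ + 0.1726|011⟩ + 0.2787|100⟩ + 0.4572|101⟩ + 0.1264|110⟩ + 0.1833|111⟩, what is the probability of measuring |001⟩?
0.3157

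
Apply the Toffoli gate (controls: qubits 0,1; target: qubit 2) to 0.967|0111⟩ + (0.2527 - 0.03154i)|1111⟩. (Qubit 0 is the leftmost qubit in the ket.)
0.967|0111⟩ + (0.2527 - 0.03154i)|1101⟩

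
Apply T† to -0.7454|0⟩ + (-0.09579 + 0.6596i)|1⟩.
-0.7454|0⟩ + (0.3987 + 0.5341i)|1⟩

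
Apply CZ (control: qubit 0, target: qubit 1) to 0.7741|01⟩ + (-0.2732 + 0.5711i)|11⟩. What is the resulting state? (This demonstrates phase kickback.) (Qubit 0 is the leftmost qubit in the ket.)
0.7741|01⟩ + (0.2732 - 0.5711i)|11⟩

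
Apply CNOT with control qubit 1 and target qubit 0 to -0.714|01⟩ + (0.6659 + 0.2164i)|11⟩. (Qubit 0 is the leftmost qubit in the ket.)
(0.6659 + 0.2164i)|01⟩ - 0.714|11⟩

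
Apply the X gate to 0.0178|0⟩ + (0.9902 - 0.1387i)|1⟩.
(0.9902 - 0.1387i)|0⟩ + 0.0178|1⟩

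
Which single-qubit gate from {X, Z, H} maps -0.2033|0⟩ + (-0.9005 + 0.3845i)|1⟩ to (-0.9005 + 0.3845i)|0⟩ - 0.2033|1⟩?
X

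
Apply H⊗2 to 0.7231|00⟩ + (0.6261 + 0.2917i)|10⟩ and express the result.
(0.6746 + 0.1459i)|00⟩ + (0.6746 + 0.1459i)|01⟩ + (0.0485 - 0.1459i)|10⟩ + (0.0485 - 0.1459i)|11⟩

H⊗2 gives amp(|y⟩) = (1/2) Σ_x (−1)^(x·y) amp(|x⟩), where x·y is the number of positions in which both x and y have a 1.
|00⟩: (0.7231 + (0.6261 + 0.2917i))/2 = (0.6746 + 0.1459i)
|01⟩: (0.7231 + (0.6261 + 0.2917i))/2 = (0.6746 + 0.1459i)
|10⟩: (0.7231 - (0.6261 + 0.2917i))/2 = (0.0485 - 0.1459i)
|11⟩: (0.7231 - (0.6261 + 0.2917i))/2 = (0.0485 - 0.1459i)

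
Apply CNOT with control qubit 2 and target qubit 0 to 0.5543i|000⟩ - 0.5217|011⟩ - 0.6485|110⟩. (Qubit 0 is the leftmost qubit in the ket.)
0.5543i|000⟩ - 0.6485|110⟩ - 0.5217|111⟩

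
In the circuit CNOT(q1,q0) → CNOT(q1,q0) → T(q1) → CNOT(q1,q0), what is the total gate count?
4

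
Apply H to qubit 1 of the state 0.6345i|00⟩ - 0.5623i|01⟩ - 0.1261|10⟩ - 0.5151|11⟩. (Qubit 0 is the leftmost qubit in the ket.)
0.05105i|00⟩ + 0.8463i|01⟩ - 0.4534|10⟩ + 0.2751|11⟩

H on qubit 1 mixes each pair of kets that differ only in qubit 1: amplitudes (a, b) of (|…0…⟩, |…1…⟩) become ((a + b)/√2, (a − b)/√2). Kets absent from the input have amplitude 0.
(|00⟩, |01⟩): (a, b) = (0.6345i, -0.5623i) → (0.05105i, 0.8463i)
(|10⟩, |11⟩): (a, b) = (-0.1261, -0.5151) → (-0.4534, 0.2751)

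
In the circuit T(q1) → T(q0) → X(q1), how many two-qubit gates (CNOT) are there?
0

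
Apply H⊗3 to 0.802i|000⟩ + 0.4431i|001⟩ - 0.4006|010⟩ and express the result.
(-0.1416 + 0.4402i)|000⟩ + (-0.1416 + 0.1269i)|001⟩ + (0.1416 + 0.4402i)|010⟩ + (0.1416 + 0.1269i)|011⟩ + (-0.1416 + 0.4402i)|100⟩ + (-0.1416 + 0.1269i)|101⟩ + (0.1416 + 0.4402i)|110⟩ + (0.1416 + 0.1269i)|111⟩

H⊗3 gives amp(|y⟩) = (1/2√2) Σ_x (−1)^(x·y) amp(|x⟩), where x·y is the number of positions in which both x and y have a 1.
|000⟩: (0.802i + 0.4431i - 0.4006)/(2√2) = (-0.1416 + 0.4402i)
|001⟩: (0.802i - 0.4431i - 0.4006)/(2√2) = (-0.1416 + 0.1269i)
|010⟩: (0.802i + 0.4431i + 0.4006)/(2√2) = (0.1416 + 0.4402i)
|011⟩: (0.802i - 0.4431i + 0.4006)/(2√2) = (0.1416 + 0.1269i)
|100⟩: (0.802i + 0.4431i - 0.4006)/(2√2) = (-0.1416 + 0.4402i)
|101⟩: (0.802i - 0.4431i - 0.4006)/(2√2) = (-0.1416 + 0.1269i)
|110⟩: (0.802i + 0.4431i + 0.4006)/(2√2) = (0.1416 + 0.4402i)
|111⟩: (0.802i - 0.4431i + 0.4006)/(2√2) = (0.1416 + 0.1269i)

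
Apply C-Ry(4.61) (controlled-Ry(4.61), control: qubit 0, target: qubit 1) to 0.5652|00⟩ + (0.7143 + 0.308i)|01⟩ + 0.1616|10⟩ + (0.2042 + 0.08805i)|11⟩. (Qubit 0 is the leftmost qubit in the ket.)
0.5652|00⟩ + (0.7143 + 0.308i)|01⟩ + (-0.2599 - 0.06537i)|10⟩ + (-0.01685 - 0.05899i)|11⟩

C-Ry(4.61) leaves the control-|0⟩ kets |00⟩, |01⟩ unchanged and applies Ry(4.61) to qubit 1 on the control-|1⟩ pair (|10⟩, |11⟩).
Ry(4.61) = [[cos(θ/2), −sin(θ/2)], [sin(θ/2), cos(θ/2)]]; θ = 4.61, cos(θ/2) ≈ -0.669996, sin(θ/2) ≈ 0.742365.
With a = amp(|10⟩) = 0.1616 and b = amp(|11⟩) = (0.2042 + 0.08805i):
new amp(|10⟩) = (-0.669996)·a + (-0.742365)·b = (-0.2599 - 0.06537i)
new amp(|11⟩) = (0.742365)·a + (-0.669996)·b = (-0.01685 - 0.05899i)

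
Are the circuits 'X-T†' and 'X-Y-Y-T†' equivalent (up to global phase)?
Yes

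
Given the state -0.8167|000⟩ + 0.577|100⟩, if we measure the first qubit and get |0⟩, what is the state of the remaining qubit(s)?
-|00⟩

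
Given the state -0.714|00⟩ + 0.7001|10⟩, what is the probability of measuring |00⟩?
0.5098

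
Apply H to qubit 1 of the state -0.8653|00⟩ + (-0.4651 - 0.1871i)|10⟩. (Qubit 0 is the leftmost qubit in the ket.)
-0.6119|00⟩ - 0.6119|01⟩ + (-0.3289 - 0.1323i)|10⟩ + (-0.3289 - 0.1323i)|11⟩

H on qubit 1 mixes each pair of kets that differ only in qubit 1: amplitudes (a, b) of (|…0…⟩, |…1…⟩) become ((a + b)/√2, (a − b)/√2). Kets absent from the input have amplitude 0.
(|00⟩, |01⟩): (a, b) = (-0.8653, 0) → (-0.6119, -0.6119)
(|10⟩, |11⟩): (a, b) = ((-0.4651 - 0.1871i), 0) → ((-0.3289 - 0.1323i), (-0.3289 - 0.1323i))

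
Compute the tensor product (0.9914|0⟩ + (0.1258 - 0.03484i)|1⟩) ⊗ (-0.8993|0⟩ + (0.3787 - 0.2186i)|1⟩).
-0.8916|00⟩ + (0.3754 - 0.2167i)|01⟩ + (-0.1131 + 0.03133i)|10⟩ + (0.04002 - 0.04069i)|11⟩

amp(|b₁b₂…⟩) = product of the factor amplitudes for bits b₁, b₂, …; only kets whose every factor amplitude is nonzero survive.
|00⟩: (0.9914)(-0.8993) = -0.8916
|01⟩: (0.9914)(0.3787 - 0.2186i) = (0.3754 - 0.2167i)
|10⟩: (0.1258 - 0.03484i)(-0.8993) = (-0.1131 + 0.03133i)
|11⟩: (0.1258 - 0.03484i)(0.3787 - 0.2186i) = (0.04002 - 0.04069i)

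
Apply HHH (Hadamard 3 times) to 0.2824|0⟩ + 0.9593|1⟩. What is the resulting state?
0.878|0⟩ - 0.4786|1⟩

H² = I, so H^3 = H: a single Hadamard. With (a, b) = (0.2824, 0.9593), H gives ((a + b)/√2, (a − b)/√2) = (0.878, -0.4786).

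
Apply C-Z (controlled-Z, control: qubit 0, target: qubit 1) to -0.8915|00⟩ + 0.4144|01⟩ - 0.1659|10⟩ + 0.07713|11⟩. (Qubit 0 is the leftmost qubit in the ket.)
-0.8915|00⟩ + 0.4144|01⟩ - 0.1659|10⟩ - 0.07713|11⟩

C-Z leaves the control-|0⟩ kets |00⟩, |01⟩ unchanged and applies Z to qubit 1 on the control-|1⟩ pair (|10⟩, |11⟩).
Z = [[1, 0], [0, -1]].
With a = amp(|10⟩) = -0.1659 and b = amp(|11⟩) = 0.07713:
new amp(|10⟩) = (1)·a = -0.1659
new amp(|11⟩) = (-1)·b = -0.07713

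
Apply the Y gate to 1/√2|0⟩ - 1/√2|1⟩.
(1/√2)i|0⟩ + (1/√2)i|1⟩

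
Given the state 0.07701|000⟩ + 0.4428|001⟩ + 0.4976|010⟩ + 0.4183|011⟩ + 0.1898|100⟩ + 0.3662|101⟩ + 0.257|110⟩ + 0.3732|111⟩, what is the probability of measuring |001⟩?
0.1961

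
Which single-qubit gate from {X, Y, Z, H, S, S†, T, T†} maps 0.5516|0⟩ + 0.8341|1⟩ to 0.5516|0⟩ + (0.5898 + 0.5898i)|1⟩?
T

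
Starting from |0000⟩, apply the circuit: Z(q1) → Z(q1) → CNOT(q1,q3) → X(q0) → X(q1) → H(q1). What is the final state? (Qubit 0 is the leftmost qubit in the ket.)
1/√2|1000⟩ - 1/√2|1100⟩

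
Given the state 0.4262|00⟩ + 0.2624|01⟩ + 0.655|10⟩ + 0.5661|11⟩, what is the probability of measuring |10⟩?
0.429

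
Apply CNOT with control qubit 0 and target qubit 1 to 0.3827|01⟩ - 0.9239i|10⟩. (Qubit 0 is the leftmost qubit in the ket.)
0.3827|01⟩ - 0.9239i|11⟩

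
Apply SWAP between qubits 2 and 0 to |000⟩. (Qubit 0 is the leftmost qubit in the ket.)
|000⟩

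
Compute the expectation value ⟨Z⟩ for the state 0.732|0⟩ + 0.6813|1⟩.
0.07165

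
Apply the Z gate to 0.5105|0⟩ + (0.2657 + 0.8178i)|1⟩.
0.5105|0⟩ + (-0.2657 - 0.8178i)|1⟩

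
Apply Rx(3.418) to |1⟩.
-0.9905i|0⟩ - 0.1378|1⟩

Rx(3.418) = [[cos(θ/2), −i·sin(θ/2)], [−i·sin(θ/2), cos(θ/2)]]; θ = 3.418, cos(θ/2) ≈ -0.137764, sin(θ/2) ≈ 0.990465.
With a = amp(|0⟩) = 0 and b = amp(|1⟩) = 1:
new amp(|0⟩) = (-0.137764)·a + (-0.990465i)·b = -0.9905i
new amp(|1⟩) = (-0.990465i)·a + (-0.137764)·b = -0.1378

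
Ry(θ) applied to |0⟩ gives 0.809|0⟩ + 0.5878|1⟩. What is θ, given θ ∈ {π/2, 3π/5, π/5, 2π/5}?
2π/5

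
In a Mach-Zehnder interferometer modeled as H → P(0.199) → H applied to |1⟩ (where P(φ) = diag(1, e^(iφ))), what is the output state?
(0.009868 - 0.09884i)|0⟩ + (0.9901 + 0.09884i)|1⟩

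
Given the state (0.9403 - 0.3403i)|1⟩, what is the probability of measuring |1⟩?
1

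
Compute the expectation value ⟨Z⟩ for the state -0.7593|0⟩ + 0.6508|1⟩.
0.153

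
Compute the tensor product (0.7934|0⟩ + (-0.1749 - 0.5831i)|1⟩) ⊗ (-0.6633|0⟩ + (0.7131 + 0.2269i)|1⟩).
-0.5263|00⟩ + (0.5658 + 0.18i)|01⟩ + (0.116 + 0.3868i)|10⟩ + (0.007584 - 0.4555i)|11⟩

amp(|b₁b₂…⟩) = product of the factor amplitudes for bits b₁, b₂, …; only kets whose every factor amplitude is nonzero survive.
|00⟩: (0.7934)(-0.6633) = -0.5263
|01⟩: (0.7934)(0.7131 + 0.2269i) = (0.5658 + 0.18i)
|10⟩: (-0.1749 - 0.5831i)(-0.6633) = (0.116 + 0.3868i)
|11⟩: (-0.1749 - 0.5831i)(0.7131 + 0.2269i) = (0.007584 - 0.4555i)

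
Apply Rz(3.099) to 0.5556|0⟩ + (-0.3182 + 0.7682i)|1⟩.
(0.01183 - 0.5555i)|0⟩ + (-0.7748 - 0.3018i)|1⟩

Rz(3.099) = [[e^(−iθ/2), 0], [0, e^(iθ/2)]] with e^(±iθ/2) = cos(θ/2) ± i·sin(θ/2); θ = 3.099, cos(θ/2) ≈ 0.0212947, sin(θ/2) ≈ 0.999773.
With a = amp(|0⟩) = 0.5556 and b = amp(|1⟩) = (-0.3182 + 0.7682i):
new amp(|0⟩) = (0.0212947 - 0.999773i)·a = (0.01183 - 0.5555i)
new amp(|1⟩) = (0.0212947 + 0.999773i)·b = (-0.7748 - 0.3018i)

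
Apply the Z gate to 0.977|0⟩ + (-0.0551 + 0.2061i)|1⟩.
0.977|0⟩ + (0.0551 - 0.2061i)|1⟩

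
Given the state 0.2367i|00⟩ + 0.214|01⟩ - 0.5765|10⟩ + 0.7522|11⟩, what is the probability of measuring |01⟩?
0.0458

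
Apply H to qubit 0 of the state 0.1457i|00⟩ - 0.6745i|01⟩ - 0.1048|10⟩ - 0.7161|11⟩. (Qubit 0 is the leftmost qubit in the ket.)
(-0.0741 + 0.103i)|00⟩ + (-0.5064 - 0.4769i)|01⟩ + (0.0741 + 0.103i)|10⟩ + (0.5064 - 0.4769i)|11⟩

H on qubit 0 mixes each pair of kets that differ only in qubit 0: amplitudes (a, b) of (|…0…⟩, |…1…⟩) become ((a + b)/√2, (a − b)/√2). Kets absent from the input have amplitude 0.
(|00⟩, |10⟩): (a, b) = (0.1457i, -0.1048) → ((-0.0741 + 0.103i), (0.0741 + 0.103i))
(|01⟩, |11⟩): (a, b) = (-0.6745i, -0.7161) → ((-0.5064 - 0.4769i), (0.5064 - 0.4769i))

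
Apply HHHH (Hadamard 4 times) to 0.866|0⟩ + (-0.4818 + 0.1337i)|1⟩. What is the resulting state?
0.866|0⟩ + (-0.4818 + 0.1337i)|1⟩

H² = I, so an even number of Hadamards cancels: H^4 = I and the state is unchanged.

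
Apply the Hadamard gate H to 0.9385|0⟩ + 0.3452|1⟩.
0.9077|0⟩ + 0.4195|1⟩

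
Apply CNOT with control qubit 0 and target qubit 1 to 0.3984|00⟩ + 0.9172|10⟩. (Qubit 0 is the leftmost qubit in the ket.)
0.3984|00⟩ + 0.9172|11⟩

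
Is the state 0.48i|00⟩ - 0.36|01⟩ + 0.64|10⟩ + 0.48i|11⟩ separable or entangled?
Separable

Writing the state as a|00⟩ + b|01⟩ + c|10⟩ + d|11⟩, it is a product state iff ad − bc = 0.
Here (a, b, c, d) = (0.48i, -0.36, 0.64, 0.48i): ad − bc = (0.48i)(0.48i) − (-0.36)(0.64) = 0, so the state is separable.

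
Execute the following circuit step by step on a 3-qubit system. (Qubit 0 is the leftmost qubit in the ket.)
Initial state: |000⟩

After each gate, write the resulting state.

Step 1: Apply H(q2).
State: 1/√2|000⟩ + 1/√2|001⟩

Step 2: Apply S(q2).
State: 1/√2|000⟩ + (1/√2)i|001⟩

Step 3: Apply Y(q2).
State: 1/√2|000⟩ + (1/√2)i|001⟩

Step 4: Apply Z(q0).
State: 1/√2|000⟩ + (1/√2)i|001⟩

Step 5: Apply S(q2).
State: 1/√2|000⟩ - 1/√2|001⟩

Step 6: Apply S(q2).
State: 1/√2|000⟩ - (1/√2)i|001⟩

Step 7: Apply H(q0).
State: 1/2|000⟩ - (1/2)i|001⟩ + 1/2|100⟩ - (1/2)i|101⟩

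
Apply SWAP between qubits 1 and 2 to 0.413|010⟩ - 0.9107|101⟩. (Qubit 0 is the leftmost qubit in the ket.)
0.413|001⟩ - 0.9107|110⟩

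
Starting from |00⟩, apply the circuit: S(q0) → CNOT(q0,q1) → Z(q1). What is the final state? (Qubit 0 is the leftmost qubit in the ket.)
|00⟩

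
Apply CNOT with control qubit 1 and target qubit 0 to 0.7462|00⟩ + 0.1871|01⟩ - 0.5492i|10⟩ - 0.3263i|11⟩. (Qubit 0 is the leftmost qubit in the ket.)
0.7462|00⟩ - 0.3263i|01⟩ - 0.5492i|10⟩ + 0.1871|11⟩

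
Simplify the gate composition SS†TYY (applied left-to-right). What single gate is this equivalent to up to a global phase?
T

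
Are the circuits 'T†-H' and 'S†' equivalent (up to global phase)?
No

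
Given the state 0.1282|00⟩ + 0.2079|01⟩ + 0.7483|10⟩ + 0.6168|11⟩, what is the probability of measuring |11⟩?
0.3804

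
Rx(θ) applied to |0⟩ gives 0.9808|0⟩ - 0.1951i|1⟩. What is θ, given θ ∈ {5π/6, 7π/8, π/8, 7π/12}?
π/8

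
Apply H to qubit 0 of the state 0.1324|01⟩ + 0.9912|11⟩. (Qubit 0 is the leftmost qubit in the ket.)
0.7945|01⟩ - 0.6073|11⟩

H on qubit 0 mixes each pair of kets that differ only in qubit 0: amplitudes (a, b) of (|…0…⟩, |…1…⟩) become ((a + b)/√2, (a − b)/√2). Kets absent from the input have amplitude 0.
(|01⟩, |11⟩): (a, b) = (0.1324, 0.9912) → (0.7945, -0.6073)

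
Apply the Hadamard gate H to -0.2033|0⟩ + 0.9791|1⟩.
0.5486|0⟩ - 0.8361|1⟩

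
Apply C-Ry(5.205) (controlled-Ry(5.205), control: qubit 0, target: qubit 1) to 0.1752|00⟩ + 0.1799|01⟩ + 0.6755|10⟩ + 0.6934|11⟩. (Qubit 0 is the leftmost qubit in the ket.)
0.1752|00⟩ + 0.1799|01⟩ - 0.9357|10⟩ - 0.2483|11⟩

C-Ry(5.205) leaves the control-|0⟩ kets |00⟩, |01⟩ unchanged and applies Ry(5.205) to qubit 1 on the control-|1⟩ pair (|10⟩, |11⟩).
Ry(5.205) = [[cos(θ/2), −sin(θ/2)], [sin(θ/2), cos(θ/2)]]; θ = 5.205, cos(θ/2) ≈ -0.858175, sin(θ/2) ≈ 0.513358.
With a = amp(|10⟩) = 0.6755 and b = amp(|11⟩) = 0.6934:
new amp(|10⟩) = (-0.858175)·a + (-0.513358)·b = -0.9357
new amp(|11⟩) = (0.513358)·a + (-0.858175)·b = -0.2483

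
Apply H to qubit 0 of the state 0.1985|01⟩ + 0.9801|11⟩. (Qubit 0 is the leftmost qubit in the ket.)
0.8334|01⟩ - 0.5527|11⟩

H on qubit 0 mixes each pair of kets that differ only in qubit 0: amplitudes (a, b) of (|…0…⟩, |…1…⟩) become ((a + b)/√2, (a − b)/√2). Kets absent from the input have amplitude 0.
(|01⟩, |11⟩): (a, b) = (0.1985, 0.9801) → (0.8334, -0.5527)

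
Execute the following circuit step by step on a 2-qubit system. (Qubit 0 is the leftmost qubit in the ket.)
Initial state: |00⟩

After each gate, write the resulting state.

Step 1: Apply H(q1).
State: 1/√2|00⟩ + 1/√2|01⟩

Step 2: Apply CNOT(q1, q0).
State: 1/√2|00⟩ + 1/√2|11⟩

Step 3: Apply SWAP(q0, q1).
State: 1/√2|00⟩ + 1/√2|11⟩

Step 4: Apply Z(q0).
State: 1/√2|00⟩ - 1/√2|11⟩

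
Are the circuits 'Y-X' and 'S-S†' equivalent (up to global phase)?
No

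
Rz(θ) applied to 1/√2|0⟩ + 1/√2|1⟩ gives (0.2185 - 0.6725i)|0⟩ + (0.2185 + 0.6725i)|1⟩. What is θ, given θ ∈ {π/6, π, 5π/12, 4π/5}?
4π/5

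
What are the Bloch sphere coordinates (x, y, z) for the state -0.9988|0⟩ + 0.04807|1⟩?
(-0.09602, 0, 0.9953)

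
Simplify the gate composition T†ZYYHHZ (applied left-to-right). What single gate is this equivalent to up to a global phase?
T†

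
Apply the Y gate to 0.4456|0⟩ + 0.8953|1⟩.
-0.8953i|0⟩ + 0.4456i|1⟩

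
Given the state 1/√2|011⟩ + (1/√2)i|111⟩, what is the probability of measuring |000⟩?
0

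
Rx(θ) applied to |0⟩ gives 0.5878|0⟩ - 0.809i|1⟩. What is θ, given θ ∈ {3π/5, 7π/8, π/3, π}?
3π/5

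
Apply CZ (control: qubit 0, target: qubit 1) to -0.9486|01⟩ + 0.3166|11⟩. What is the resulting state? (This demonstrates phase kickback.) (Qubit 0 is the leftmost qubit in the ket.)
-0.9486|01⟩ - 0.3166|11⟩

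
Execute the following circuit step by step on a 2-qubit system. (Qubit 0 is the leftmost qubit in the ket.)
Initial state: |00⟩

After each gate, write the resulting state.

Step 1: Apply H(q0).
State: 1/√2|00⟩ + 1/√2|10⟩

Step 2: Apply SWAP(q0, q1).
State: 1/√2|00⟩ + 1/√2|01⟩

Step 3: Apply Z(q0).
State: 1/√2|00⟩ + 1/√2|01⟩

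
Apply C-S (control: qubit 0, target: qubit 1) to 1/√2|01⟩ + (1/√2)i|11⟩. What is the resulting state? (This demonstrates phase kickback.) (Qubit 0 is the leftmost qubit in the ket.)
1/√2|01⟩ - 1/√2|11⟩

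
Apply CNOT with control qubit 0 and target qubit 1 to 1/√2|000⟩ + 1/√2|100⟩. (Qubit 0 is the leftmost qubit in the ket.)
1/√2|000⟩ + 1/√2|110⟩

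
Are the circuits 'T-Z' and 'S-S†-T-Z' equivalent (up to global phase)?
Yes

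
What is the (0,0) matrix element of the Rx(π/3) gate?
0.866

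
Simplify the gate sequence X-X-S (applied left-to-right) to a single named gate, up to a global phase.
S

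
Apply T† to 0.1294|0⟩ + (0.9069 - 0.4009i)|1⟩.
0.1294|0⟩ + (0.3578 - 0.9248i)|1⟩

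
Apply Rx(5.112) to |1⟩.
-0.5527i|0⟩ - 0.8334|1⟩

Rx(5.112) = [[cos(θ/2), −i·sin(θ/2)], [−i·sin(θ/2), cos(θ/2)]]; θ = 5.112, cos(θ/2) ≈ -0.833385, sin(θ/2) ≈ 0.552693.
With a = amp(|0⟩) = 0 and b = amp(|1⟩) = 1:
new amp(|0⟩) = (-0.833385)·a + (-0.552693i)·b = -0.5527i
new amp(|1⟩) = (-0.552693i)·a + (-0.833385)·b = -0.8334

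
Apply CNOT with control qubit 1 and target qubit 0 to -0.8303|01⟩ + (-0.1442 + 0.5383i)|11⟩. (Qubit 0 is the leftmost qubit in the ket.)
(-0.1442 + 0.5383i)|01⟩ - 0.8303|11⟩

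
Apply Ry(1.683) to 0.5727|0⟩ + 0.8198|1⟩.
-0.2297|0⟩ + 0.9733|1⟩

Ry(1.683) = [[cos(θ/2), −sin(θ/2)], [sin(θ/2), cos(θ/2)]]; θ = 1.683, cos(θ/2) ≈ 0.666345, sin(θ/2) ≈ 0.745643.
With a = amp(|0⟩) = 0.5727 and b = amp(|1⟩) = 0.8198:
new amp(|0⟩) = (0.666345)·a + (-0.745643)·b = -0.2297
new amp(|1⟩) = (0.745643)·a + (0.666345)·b = 0.9733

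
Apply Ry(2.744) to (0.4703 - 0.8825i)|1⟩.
(-0.461 + 0.8651i)|0⟩ + (0.09288 - 0.1743i)|1⟩

Ry(2.744) = [[cos(θ/2), −sin(θ/2)], [sin(θ/2), cos(θ/2)]]; θ = 2.744, cos(θ/2) ≈ 0.19749, sin(θ/2) ≈ 0.980305.
With a = amp(|0⟩) = 0 and b = amp(|1⟩) = (0.4703 - 0.8825i):
new amp(|0⟩) = (0.19749)·a + (-0.980305)·b = (-0.461 + 0.8651i)
new amp(|1⟩) = (0.980305)·a + (0.19749)·b = (0.09288 - 0.1743i)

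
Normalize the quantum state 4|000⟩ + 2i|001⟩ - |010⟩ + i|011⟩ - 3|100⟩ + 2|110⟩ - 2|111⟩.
0.6405|000⟩ + 0.3203i|001⟩ - 0.1601|010⟩ + 0.1601i|011⟩ - 0.4804|100⟩ + 0.3203|110⟩ - 0.3203|111⟩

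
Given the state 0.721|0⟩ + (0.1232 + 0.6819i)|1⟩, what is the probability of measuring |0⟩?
0.5198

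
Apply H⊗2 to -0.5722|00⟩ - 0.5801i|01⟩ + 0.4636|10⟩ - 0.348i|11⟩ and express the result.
(-0.0543 - 0.4641i)|00⟩ + (-0.0543 + 0.4641i)|01⟩ + (-0.5179 - 0.1161i)|10⟩ + (-0.5179 + 0.1161i)|11⟩

H⊗2 gives amp(|y⟩) = (1/2) Σ_x (−1)^(x·y) amp(|x⟩), where x·y is the number of positions in which both x and y have a 1.
|00⟩: (-0.5722 - 0.5801i + 0.4636 - 0.348i)/2 = (-0.0543 - 0.4641i)
|01⟩: (-0.5722 + 0.5801i + 0.4636 + 0.348i)/2 = (-0.0543 + 0.4641i)
|10⟩: (-0.5722 - 0.5801i - 0.4636 + 0.348i)/2 = (-0.5179 - 0.1161i)
|11⟩: (-0.5722 + 0.5801i - 0.4636 - 0.348i)/2 = (-0.5179 + 0.1161i)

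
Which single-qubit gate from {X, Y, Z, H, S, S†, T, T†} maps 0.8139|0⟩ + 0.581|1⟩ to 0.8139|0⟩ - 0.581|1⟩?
Z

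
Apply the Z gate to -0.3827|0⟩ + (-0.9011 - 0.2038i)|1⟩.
-0.3827|0⟩ + (0.9011 + 0.2038i)|1⟩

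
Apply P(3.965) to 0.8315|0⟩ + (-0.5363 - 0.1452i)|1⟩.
0.8315|0⟩ + (0.258 + 0.4921i)|1⟩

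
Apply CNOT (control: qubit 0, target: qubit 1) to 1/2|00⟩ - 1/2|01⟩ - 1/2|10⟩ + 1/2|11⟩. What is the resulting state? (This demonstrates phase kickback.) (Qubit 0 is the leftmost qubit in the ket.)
1/2|00⟩ - 1/2|01⟩ + 1/2|10⟩ - 1/2|11⟩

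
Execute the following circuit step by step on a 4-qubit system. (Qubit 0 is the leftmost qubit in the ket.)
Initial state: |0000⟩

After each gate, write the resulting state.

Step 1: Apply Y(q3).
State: i|0001⟩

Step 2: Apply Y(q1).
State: -|0101⟩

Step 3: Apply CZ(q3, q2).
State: -|0101⟩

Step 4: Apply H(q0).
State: -1/√2|0101⟩ - 1/√2|1101⟩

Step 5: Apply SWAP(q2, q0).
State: -1/√2|0101⟩ - 1/√2|0111⟩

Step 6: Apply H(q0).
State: -1/2|0101⟩ - 1/2|0111⟩ - 1/2|1101⟩ - 1/2|1111⟩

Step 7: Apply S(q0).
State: -1/2|0101⟩ - 1/2|0111⟩ - (1/2)i|1101⟩ - (1/2)i|1111⟩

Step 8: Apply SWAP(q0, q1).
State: -1/2|1001⟩ - 1/2|1011⟩ - (1/2)i|1101⟩ - (1/2)i|1111⟩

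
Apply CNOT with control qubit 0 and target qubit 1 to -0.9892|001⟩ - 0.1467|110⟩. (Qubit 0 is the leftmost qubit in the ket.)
-0.9892|001⟩ - 0.1467|100⟩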